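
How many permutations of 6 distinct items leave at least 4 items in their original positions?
Exactly j fixed points: C(6,j)·!(6-j); sum over j ≥ 4 (derangement numbers via !m = (m-1)·(!(m-1) + !(m-2)): !0..!2 = 1, 0, 1). Σ_{j=4}^{6} C(6,j)·!(6-j) = C(6,4)·!2 + C(6,5)·!1 + C(6,6)·!0 = 15·1 + 6·0 + 1·1 = 16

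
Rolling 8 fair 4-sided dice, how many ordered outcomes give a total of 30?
Coefficient of x^30 in (x + x² + ... + x^4)^8. By inclusion-exclusion on dice exceeding 4: Σ_j (-1)^j C(8,j)·C(30-1-4j, 7) = C(8,0)·C(29,7) - C(8,1)·C(25,7) + C(8,2)·C(21,7) - C(8,3)·C(17,7) + C(8,4)·C(13,7) - C(8,5)·C(9,7) = 1·1560780 - 8·480700 + 28·116280 - 56·19448 + 70·1716 - 56·36 = 36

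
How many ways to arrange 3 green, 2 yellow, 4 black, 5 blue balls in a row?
14! / (3! × 2! × 4! × 5!) = 2522520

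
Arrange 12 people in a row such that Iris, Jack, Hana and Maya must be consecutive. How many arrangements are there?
Treat the 4 as one block: (12-4+1)! × 4! = 362880 × 24 = 8709120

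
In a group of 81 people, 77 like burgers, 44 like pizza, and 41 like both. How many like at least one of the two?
|A∪B| = |A| + |B| - |A∩B| = 77 + 44 - 41 = 80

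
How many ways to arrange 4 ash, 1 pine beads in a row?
5! / (4! × 1!) = 5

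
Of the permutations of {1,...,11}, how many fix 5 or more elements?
Exactly j fixed points: C(11,j)·!(11-j); sum over j ≥ 5 (derangement numbers via !m = (m-1)·(!(m-1) + !(m-2)): !0..!6 = 1, 0, 1, 2, 9, 44, 265). Σ_{j=5}^{11} C(11,j)·!(11-j) = C(11,5)·!6 + C(11,6)·!5 + C(11,7)·!4 + C(11,8)·!3 + C(11,9)·!2 + C(11,10)·!1 + C(11,11)·!0 = 462·265 + 462·44 + 330·9 + 165·2 + 55·1 + 11·0 + 1·1 = 146114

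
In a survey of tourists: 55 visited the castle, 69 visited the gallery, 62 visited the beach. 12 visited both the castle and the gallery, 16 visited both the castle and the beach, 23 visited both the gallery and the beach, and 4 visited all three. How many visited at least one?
|A∪B∪C| = 55+69+62-12-16-23+4 = 139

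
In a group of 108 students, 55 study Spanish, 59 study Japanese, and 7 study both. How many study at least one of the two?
|A∪B| = |A| + |B| - |A∩B| = 55 + 59 - 7 = 107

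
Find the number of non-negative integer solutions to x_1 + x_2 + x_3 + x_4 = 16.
C(16+4-1, 4-1) = C(19, 3) = 969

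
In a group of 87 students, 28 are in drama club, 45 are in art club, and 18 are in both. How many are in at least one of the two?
|A∪B| = |A| + |B| - |A∩B| = 28 + 45 - 18 = 55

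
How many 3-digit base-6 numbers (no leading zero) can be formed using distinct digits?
First digit: 5 choices (nonzero). Then descending: 5 × 5 × 4 = 100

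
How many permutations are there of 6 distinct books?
6! = 720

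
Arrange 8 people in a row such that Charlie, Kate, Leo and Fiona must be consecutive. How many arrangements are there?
Treat the 4 as one block: (8-4+1)! × 4! = 120 × 24 = 2880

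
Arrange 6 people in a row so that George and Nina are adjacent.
Treat as block: (6-1)! × 2! = 120 × 2 = 240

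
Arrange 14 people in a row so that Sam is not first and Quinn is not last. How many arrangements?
By inclusion-exclusion: 14! - 2×(14-1)! + (14-2)! = 87178291200 - 12454041600 + 479001600 = 75203251200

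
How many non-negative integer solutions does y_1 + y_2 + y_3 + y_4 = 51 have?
C(51+4-1, 4-1) = C(54, 3) = 24804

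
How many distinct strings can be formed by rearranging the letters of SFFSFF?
6! / (4! × 2!) = 15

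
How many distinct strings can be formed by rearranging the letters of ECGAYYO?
7! / (1! × 2! × 1! × 1! × 1! × 1!) = 2520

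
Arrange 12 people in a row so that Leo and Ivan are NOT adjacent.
Total - adjacent = 12! - (12-1)!×2 = 479001600 - 79833600 = 399168000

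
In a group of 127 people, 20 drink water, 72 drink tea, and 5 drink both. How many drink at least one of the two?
|A∪B| = |A| + |B| - |A∩B| = 20 + 72 - 5 = 87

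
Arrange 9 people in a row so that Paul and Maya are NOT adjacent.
Total - adjacent = 9! - (9-1)!×2 = 362880 - 80640 = 282240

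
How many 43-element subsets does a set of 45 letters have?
C(45,43) = 45!/(43!×2!) = 990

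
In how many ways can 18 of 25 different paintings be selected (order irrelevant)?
C(25,18) = 25!/(18!×7!) = 480700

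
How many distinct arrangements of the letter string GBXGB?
5! / (1! × 2! × 2!) = 30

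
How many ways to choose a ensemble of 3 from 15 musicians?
C(15,3) = 15!/(3!×12!) = 455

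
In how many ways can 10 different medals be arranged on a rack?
10! = 3628800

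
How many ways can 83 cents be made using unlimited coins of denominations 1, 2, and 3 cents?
Coefficient of x^83 in 1/(1-x^1) · 1/(1-x^2) · 1/(1-x^3). Case on j = number of 3-cent coins (j = 0..27); remainder r = 83 - 3j is made from {1,2} in ⌊r/2⌋+1 ways. r = 83, 80, 77, 74, 71, 68, 65, 62, 59, 56, 53, 50, 47, 44, 41, 38, 35, 32, 29, 26, 23, 20, 17, 14, 11, 8, 5, 2 → 42 + 41 + 39 + 38 + 36 + 35 + 33 + 32 + 30 + 29 + 27 + 26 + 24 + 23 + 21 + 20 + 18 + 17 + 15 + 14 + 12 + 11 + 9 + 8 + 6 + 5 + 3 + 2 = 616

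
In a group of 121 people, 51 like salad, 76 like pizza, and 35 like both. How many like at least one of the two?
|A∪B| = |A| + |B| - |A∩B| = 51 + 76 - 35 = 92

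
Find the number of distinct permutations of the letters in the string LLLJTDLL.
8! / (1! × 1! × 5! × 1!) = 336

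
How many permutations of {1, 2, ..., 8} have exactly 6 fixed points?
Choose the 6 fixed points C(8,6) = 28, derange the rest: !2 = Σ_{j=0}^{2} (-1)^j·2!/j! = 2 - 2 + 1 = 1. Product = 28 × 1 = 28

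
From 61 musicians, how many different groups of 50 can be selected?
C(61,50) = 61!/(50!×11!) = 418094152866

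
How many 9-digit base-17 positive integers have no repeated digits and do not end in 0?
Last digit: 16 nonzero choices. First digit: 15 (nonzero, ≠last). Middle 7: P(15,7) = 32432400. Total = 7783776000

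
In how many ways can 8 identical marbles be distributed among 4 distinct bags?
C(8+4-1, 4-1) = C(11, 3) = 165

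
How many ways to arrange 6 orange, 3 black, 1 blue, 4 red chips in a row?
14! / (6! × 3! × 1! × 4!) = 840840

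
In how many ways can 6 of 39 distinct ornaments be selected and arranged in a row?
P(39,6) = 39!/(39-6)! = 2349088560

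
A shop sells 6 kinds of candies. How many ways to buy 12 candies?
C(12+6-1, 6-1) = C(17, 5) = 6188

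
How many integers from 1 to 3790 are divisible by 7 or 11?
⌊3790/7⌋ + ⌊3790/11⌋ - ⌊3790/77⌋ = 541 + 344 - 49 = 836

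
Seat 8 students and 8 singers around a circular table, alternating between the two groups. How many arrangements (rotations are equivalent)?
Fix one of the students: (8-1)! ways for the remaining students, × 8! ways for the singers = 5040 × 40320 = 203212800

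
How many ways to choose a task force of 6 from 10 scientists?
C(10,6) = 10!/(6!×4!) = 210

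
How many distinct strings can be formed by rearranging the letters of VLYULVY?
7! / (2! × 1! × 2! × 2!) = 630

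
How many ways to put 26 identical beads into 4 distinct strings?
C(26+4-1, 4-1) = C(29, 3) = 3654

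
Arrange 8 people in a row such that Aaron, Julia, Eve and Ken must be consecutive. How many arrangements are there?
Treat the 4 as one block: (8-4+1)! × 4! = 120 × 24 = 2880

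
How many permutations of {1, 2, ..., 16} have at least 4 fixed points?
Exactly j fixed points: C(16,j)·!(16-j); sum over j ≥ 4 (derangement numbers via !m = (m-1)·(!(m-1) + !(m-2)): !0..!12 = 1, 0, 1, 2, 9, 44, 265, 1854, 14833, 133496, 1334961, 14684570, 176214841). Σ_{j=4}^{16} C(16,j)·!(16-j) = C(16,4)·!12 + C(16,5)·!11 + C(16,6)·!10 + C(16,7)·!9 + C(16,8)·!8 + C(16,9)·!7 + C(16,10)·!6 + C(16,11)·!5 + C(16,12)·!4 + C(16,13)·!3 + C(16,14)·!2 + C(16,15)·!1 + C(16,16)·!0 = 1820·176214841 + 4368·14684570 + 8008·1334961 + 11440·133496 + 12870·14833 + 11440·1854 + 8008·265 + 4368·44 + 1820·9 + 560·2 + 120·1 + 16·0 + 1·1 = 397285216711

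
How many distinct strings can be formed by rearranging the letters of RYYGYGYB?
8! / (1! × 1! × 2! × 4!) = 840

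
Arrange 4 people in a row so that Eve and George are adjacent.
Treat as block: (4-1)! × 2! = 6 × 2 = 12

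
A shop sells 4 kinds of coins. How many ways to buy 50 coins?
C(50+4-1, 4-1) = C(53, 3) = 23426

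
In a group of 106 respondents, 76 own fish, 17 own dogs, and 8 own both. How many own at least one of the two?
|A∪B| = |A| + |B| - |A∩B| = 76 + 17 - 8 = 85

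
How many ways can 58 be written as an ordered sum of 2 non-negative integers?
C(58+2-1, 2-1) = C(59, 1) = 59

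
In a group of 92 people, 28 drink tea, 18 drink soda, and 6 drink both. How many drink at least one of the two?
|A∪B| = |A| + |B| - |A∩B| = 28 + 18 - 6 = 40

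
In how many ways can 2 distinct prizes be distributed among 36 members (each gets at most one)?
P(36,2) = 36!/(36-2)! = 1260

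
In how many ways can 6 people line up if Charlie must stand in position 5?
Fix one position: (6-1)! = 120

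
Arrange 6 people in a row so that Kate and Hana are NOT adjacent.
Total - adjacent = 6! - (6-1)!×2 = 720 - 240 = 480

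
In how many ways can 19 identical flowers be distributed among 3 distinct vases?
C(19+3-1, 3-1) = C(21, 2) = 210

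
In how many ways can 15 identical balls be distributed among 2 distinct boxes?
C(15+2-1, 2-1) = C(16, 1) = 16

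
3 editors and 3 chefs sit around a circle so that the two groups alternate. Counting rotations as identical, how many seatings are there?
Fix one of the editors: (3-1)! ways for the remaining editors, × 3! ways for the chefs = 2 × 6 = 12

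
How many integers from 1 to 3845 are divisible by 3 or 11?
⌊3845/3⌋ + ⌊3845/11⌋ - ⌊3845/33⌋ = 1281 + 349 - 116 = 1514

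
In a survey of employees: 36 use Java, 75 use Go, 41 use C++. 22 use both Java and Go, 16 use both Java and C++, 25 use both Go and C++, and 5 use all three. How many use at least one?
|A∪B∪C| = 36+75+41-22-16-25+5 = 94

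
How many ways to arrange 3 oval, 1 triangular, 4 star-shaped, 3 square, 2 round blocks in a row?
13! / (3! × 1! × 4! × 3! × 2!) = 3603600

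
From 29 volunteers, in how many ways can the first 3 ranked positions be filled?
P(29,3) = 29!/(29-3)! = 21924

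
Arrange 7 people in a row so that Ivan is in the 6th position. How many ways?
Fix one position: (7-1)! = 720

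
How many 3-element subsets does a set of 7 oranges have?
C(7,3) = 7!/(3!×4!) = 35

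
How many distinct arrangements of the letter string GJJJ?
4! / (1! × 3!) = 4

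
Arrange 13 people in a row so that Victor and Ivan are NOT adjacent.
Total - adjacent = 13! - (13-1)!×2 = 6227020800 - 958003200 = 5269017600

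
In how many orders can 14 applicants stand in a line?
14! = 87178291200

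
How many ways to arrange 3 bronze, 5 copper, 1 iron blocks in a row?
9! / (3! × 5! × 1!) = 504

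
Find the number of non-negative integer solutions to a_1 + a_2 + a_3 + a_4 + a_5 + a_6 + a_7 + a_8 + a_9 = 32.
C(32+9-1, 9-1) = C(40, 8) = 76904685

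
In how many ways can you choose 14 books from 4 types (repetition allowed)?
C(14+4-1, 4-1) = C(17, 3) = 680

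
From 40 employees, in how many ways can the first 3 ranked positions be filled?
P(40,3) = 40!/(40-3)! = 59280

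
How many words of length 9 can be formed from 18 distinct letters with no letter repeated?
P(18,9) = 18!/(18-9)! = 17643225600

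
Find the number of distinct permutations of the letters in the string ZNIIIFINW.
9! / (1! × 4! × 2! × 1! × 1!) = 7560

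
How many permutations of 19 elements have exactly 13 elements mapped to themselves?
Choose the 13 fixed points C(19,13) = 27132, derange the rest: !6 = Σ_{j=0}^{6} (-1)^j·6!/j! = 720 - 720 + 360 - 120 + 30 - 6 + 1 = 265. Product = 27132 × 265 = 7189980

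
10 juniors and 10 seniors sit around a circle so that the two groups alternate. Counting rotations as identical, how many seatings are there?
Fix one of the juniors: (10-1)! ways for the remaining juniors, × 10! ways for the seniors = 362880 × 3628800 = 1316818944000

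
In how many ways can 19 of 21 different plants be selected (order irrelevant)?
C(21,19) = 21!/(19!×2!) = 210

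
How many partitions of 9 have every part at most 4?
Let r_j(i) = number of partitions of i into parts ≤ j, for i = 0..9. r_1(i) = 1 for all i; r_j(i) = r_{j-1}(i) + r_j(i-j). Rows j = 2..4: ≤2: 1 1 2 2 3 3 4 4 5 5; ≤3: 1 1 2 3 4 5 7 8 10 12; ≤4: 1 1 2 3 5 6 9 11 15 18. r_4(9) = 18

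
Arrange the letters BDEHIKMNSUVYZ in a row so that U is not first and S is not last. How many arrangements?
By inclusion-exclusion: 13! - 2×(13-1)! + (13-2)! = 6227020800 - 958003200 + 39916800 = 5308934400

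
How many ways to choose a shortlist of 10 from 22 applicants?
C(22,10) = 22!/(10!×12!) = 646646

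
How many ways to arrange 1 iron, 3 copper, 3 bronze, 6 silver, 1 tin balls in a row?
14! / (1! × 3! × 3! × 6! × 1!) = 3363360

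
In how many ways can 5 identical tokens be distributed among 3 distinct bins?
C(5+3-1, 3-1) = C(7, 2) = 21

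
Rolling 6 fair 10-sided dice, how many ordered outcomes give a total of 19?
Coefficient of x^19 in (x + x² + ... + x^10)^6. By inclusion-exclusion on dice exceeding 10: Σ_j (-1)^j C(6,j)·C(19-1-10j, 5) = C(6,0)·C(18,5) - C(6,1)·C(8,5) = 1·8568 - 6·56 = 8232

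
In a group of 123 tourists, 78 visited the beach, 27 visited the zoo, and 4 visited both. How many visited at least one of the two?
|A∪B| = |A| + |B| - |A∩B| = 78 + 27 - 4 = 101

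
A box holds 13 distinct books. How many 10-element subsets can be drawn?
C(13,10) = 13!/(10!×3!) = 286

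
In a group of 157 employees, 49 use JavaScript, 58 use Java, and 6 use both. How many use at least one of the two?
|A∪B| = |A| + |B| - |A∩B| = 49 + 58 - 6 = 101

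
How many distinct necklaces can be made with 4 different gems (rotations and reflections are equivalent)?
(4-1)!/2 = 6/2 = 3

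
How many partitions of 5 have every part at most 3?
Let r_j(i) = number of partitions of i into parts ≤ j, for i = 0..5. r_1(i) = 1 for all i; r_j(i) = r_{j-1}(i) + r_j(i-j). Rows j = 2..3: ≤2: 1 1 2 2 3 3; ≤3: 1 1 2 3 4 5. r_3(5) = 5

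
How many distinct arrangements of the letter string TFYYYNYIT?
9! / (1! × 1! × 4! × 2! × 1!) = 7560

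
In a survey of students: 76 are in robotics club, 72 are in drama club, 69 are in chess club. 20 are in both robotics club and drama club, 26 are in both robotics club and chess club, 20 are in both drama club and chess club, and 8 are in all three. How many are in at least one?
|A∪B∪C| = 76+72+69-20-26-20+8 = 159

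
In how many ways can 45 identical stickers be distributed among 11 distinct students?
C(45+11-1, 11-1) = C(55, 10) = 29248649430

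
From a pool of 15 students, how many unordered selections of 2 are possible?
C(15,2) = 15!/(2!×13!) = 105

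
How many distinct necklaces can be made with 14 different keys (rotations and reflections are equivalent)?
(14-1)!/2 = 6227020800/2 = 3113510400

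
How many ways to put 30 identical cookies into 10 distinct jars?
C(30+10-1, 10-1) = C(39, 9) = 211915132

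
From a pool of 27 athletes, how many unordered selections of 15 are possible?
C(27,15) = 27!/(15!×12!) = 17383860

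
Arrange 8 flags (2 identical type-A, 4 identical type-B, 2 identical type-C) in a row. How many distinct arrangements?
8! / (2! × 4! × 2!) = 420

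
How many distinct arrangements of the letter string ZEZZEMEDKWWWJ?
13! / (3! × 1! × 1! × 3! × 3! × 1! × 1!) = 28828800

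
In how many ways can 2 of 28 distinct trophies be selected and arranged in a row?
P(28,2) = 28!/(28-2)! = 756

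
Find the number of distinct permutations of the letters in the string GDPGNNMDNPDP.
12! / (3! × 2! × 3! × 3! × 1!) = 1108800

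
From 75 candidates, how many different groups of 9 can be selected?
C(75,9) = 75!/(9!×66!) = 125595622175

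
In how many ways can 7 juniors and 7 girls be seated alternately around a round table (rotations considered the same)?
Fix one of the juniors: (7-1)! ways for the remaining juniors, × 7! ways for the girls = 720 × 5040 = 3628800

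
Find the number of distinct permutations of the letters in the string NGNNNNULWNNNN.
13! / (9! × 1! × 1! × 1! × 1!) = 17160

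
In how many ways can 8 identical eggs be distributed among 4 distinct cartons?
C(8+4-1, 4-1) = C(11, 3) = 165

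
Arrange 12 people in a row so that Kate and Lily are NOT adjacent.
Total - adjacent = 12! - (12-1)!×2 = 479001600 - 79833600 = 399168000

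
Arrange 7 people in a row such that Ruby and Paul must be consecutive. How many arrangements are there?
Treat the 2 as one block: (7-2+1)! × 2! = 720 × 2 = 1440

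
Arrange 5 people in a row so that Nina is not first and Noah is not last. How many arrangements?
By inclusion-exclusion: 5! - 2×(5-1)! + (5-2)! = 120 - 48 + 6 = 78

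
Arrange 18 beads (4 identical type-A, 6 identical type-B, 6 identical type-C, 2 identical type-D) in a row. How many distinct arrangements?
18! / (4! × 6! × 6! × 2!) = 257297040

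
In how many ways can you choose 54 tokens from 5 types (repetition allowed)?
C(54+5-1, 5-1) = C(58, 4) = 424270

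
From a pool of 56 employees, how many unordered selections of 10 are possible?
C(56,10) = 56!/(10!×46!) = 35607051480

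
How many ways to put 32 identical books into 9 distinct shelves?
C(32+9-1, 9-1) = C(40, 8) = 76904685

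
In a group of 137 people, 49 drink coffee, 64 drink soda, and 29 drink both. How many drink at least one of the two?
|A∪B| = |A| + |B| - |A∩B| = 49 + 64 - 29 = 84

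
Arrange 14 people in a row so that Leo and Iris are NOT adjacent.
Total - adjacent = 14! - (14-1)!×2 = 87178291200 - 12454041600 = 74724249600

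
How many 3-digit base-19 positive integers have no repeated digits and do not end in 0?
Last digit: 18 nonzero choices. First digit: 17 (nonzero, ≠last). Middle 1: P(17,1) = 17. Total = 5202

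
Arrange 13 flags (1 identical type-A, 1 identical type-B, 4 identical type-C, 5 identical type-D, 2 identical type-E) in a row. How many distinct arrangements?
13! / (1! × 1! × 4! × 5! × 2!) = 1081080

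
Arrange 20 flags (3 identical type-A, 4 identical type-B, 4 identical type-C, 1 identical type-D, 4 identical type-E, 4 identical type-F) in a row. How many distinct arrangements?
20! / (3! × 4! × 4! × 1! × 4! × 4!) = 1222160940000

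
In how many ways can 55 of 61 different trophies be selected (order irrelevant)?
C(61,55) = 61!/(55!×6!) = 55525372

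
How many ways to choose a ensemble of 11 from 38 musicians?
C(38,11) = 38!/(11!×27!) = 1203322288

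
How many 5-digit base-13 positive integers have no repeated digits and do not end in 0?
Last digit: 12 nonzero choices. First digit: 11 (nonzero, ≠last). Middle 3: P(11,3) = 990. Total = 130680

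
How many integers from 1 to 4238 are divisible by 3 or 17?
⌊4238/3⌋ + ⌊4238/17⌋ - ⌊4238/51⌋ = 1412 + 249 - 83 = 1578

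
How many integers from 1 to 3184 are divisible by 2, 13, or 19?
⌊3184/2⌋+⌊3184/13⌋+⌊3184/19⌋ - ⌊3184/26⌋-⌊3184/38⌋-⌊3184/247⌋ + ⌊3184/494⌋ = 1592+244+167 - 122-83-12 + 6 = 1792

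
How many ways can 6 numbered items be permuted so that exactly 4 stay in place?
Choose the 4 fixed points C(6,4) = 15, derange the rest: !2 = Σ_{j=0}^{2} (-1)^j·2!/j! = 2 - 2 + 1 = 1. Product = 15 × 1 = 15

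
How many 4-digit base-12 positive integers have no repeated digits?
First digit: 11 choices (nonzero). Then descending: 11 × 11 × 10 × 9 = 10890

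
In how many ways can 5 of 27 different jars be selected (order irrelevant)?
C(27,5) = 27!/(5!×22!) = 80730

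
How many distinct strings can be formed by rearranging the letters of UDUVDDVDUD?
10! / (5! × 3! × 2!) = 2520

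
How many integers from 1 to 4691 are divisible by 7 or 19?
⌊4691/7⌋ + ⌊4691/19⌋ - ⌊4691/133⌋ = 670 + 246 - 35 = 881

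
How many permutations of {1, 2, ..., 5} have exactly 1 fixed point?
Choose the 1 fixed point C(5,1) = 5, derange the rest: !4 = Σ_{j=0}^{4} (-1)^j·4!/j! = 24 - 24 + 12 - 4 + 1 = 9. Product = 5 × 9 = 45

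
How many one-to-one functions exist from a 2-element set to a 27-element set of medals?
P(27,2) = 27!/(27-2)! = 702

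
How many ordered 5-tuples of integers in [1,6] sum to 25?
Coefficient of x^25 in (x + x² + ... + x^6)^5. By inclusion-exclusion on dice exceeding 6: Σ_j (-1)^j C(5,j)·C(25-1-6j, 4) = C(5,0)·C(24,4) - C(5,1)·C(18,4) + C(5,2)·C(12,4) - C(5,3)·C(6,4) = 1·10626 - 5·3060 + 10·495 - 10·15 = 126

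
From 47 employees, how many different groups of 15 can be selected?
C(47,15) = 47!/(15!×32!) = 751616304549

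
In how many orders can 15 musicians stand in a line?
15! = 1307674368000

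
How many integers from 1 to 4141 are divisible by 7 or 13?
⌊4141/7⌋ + ⌊4141/13⌋ - ⌊4141/91⌋ = 591 + 318 - 45 = 864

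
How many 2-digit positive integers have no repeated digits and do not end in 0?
Last digit: 9 nonzero choices. First digit: 8 (nonzero, ≠last). Middle 0: P(8,0) = 1. Total = 72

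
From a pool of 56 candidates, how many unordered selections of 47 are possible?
C(56,47) = 56!/(47!×9!) = 7575968400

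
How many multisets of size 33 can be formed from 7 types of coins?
C(33+7-1, 7-1) = C(39, 6) = 3262623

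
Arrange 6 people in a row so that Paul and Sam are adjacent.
Treat as block: (6-1)! × 2! = 120 × 2 = 240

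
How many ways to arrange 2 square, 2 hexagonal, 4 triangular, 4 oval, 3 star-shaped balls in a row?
15! / (2! × 2! × 4! × 4! × 3!) = 94594500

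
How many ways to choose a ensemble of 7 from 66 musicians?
C(66,7) = 66!/(7!×59!) = 778789440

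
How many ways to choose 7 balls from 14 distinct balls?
C(14,7) = 14!/(7!×7!) = 3432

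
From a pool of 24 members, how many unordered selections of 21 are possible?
C(24,21) = 24!/(21!×3!) = 2024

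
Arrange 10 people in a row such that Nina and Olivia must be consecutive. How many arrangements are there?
Treat the 2 as one block: (10-2+1)! × 2! = 362880 × 2 = 725760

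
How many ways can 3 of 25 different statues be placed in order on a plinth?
P(25,3) = 25!/(25-3)! = 13800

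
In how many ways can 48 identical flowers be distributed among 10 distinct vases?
C(48+10-1, 10-1) = C(57, 9) = 8996462475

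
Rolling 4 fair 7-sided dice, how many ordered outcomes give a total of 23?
Coefficient of x^23 in (x + x² + ... + x^7)^4. By inclusion-exclusion on dice exceeding 7: Σ_j (-1)^j C(4,j)·C(23-1-7j, 3) = C(4,0)·C(22,3) - C(4,1)·C(15,3) + C(4,2)·C(8,3) = 1·1540 - 4·455 + 6·56 = 56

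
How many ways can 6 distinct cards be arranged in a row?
6! = 720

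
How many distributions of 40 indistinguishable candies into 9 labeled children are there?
C(40+9-1, 9-1) = C(48, 8) = 377348994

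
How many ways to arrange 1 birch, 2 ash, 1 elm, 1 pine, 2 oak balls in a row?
7! / (1! × 2! × 1! × 1! × 2!) = 1260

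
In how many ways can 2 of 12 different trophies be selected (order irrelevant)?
C(12,2) = 12!/(2!×10!) = 66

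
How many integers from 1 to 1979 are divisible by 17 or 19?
⌊1979/17⌋ + ⌊1979/19⌋ - ⌊1979/323⌋ = 116 + 104 - 6 = 214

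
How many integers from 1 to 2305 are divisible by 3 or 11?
⌊2305/3⌋ + ⌊2305/11⌋ - ⌊2305/33⌋ = 768 + 209 - 69 = 908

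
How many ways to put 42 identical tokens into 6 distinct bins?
C(42+6-1, 6-1) = C(47, 5) = 1533939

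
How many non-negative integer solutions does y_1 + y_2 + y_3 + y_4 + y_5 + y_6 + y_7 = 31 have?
C(31+7-1, 7-1) = C(37, 6) = 2324784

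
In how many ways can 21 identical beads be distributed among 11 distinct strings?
C(21+11-1, 11-1) = C(31, 10) = 44352165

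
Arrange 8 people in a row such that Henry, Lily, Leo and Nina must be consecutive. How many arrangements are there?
Treat the 4 as one block: (8-4+1)! × 4! = 120 × 24 = 2880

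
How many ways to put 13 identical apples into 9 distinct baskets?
C(13+9-1, 9-1) = C(21, 8) = 203490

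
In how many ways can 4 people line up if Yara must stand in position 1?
Fix one position: (4-1)! = 6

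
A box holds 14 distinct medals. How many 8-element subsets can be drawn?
C(14,8) = 14!/(8!×6!) = 3003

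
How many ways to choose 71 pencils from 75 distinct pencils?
C(75,71) = 75!/(71!×4!) = 1215450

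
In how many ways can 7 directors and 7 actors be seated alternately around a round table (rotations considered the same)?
Fix one of the directors: (7-1)! ways for the remaining directors, × 7! ways for the actors = 720 × 5040 = 3628800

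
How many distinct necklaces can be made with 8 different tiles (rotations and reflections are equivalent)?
(8-1)!/2 = 5040/2 = 2520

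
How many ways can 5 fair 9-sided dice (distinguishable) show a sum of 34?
Coefficient of x^34 in (x + x² + ... + x^9)^5. By inclusion-exclusion on dice exceeding 9: Σ_j (-1)^j C(5,j)·C(34-1-9j, 4) = C(5,0)·C(33,4) - C(5,1)·C(24,4) + C(5,2)·C(15,4) - C(5,3)·C(6,4) = 1·40920 - 5·10626 + 10·1365 - 10·15 = 1290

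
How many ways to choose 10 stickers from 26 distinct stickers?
C(26,10) = 26!/(10!×16!) = 5311735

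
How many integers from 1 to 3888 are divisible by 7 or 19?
⌊3888/7⌋ + ⌊3888/19⌋ - ⌊3888/133⌋ = 555 + 204 - 29 = 730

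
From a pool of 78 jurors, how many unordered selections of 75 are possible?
C(78,75) = 78!/(75!×3!) = 76076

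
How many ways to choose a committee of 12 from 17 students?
C(17,12) = 17!/(12!×5!) = 6188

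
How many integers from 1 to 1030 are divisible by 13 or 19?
⌊1030/13⌋ + ⌊1030/19⌋ - ⌊1030/247⌋ = 79 + 54 - 4 = 129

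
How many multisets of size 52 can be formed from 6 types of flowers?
C(52+6-1, 6-1) = C(57, 5) = 4187106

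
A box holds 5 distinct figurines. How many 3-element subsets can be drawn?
C(5,3) = 5!/(3!×2!) = 10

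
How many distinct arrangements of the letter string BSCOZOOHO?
9! / (1! × 4! × 1! × 1! × 1! × 1!) = 15120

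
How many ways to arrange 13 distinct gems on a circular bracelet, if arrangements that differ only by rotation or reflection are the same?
(13-1)!/2 = 479001600/2 = 239500800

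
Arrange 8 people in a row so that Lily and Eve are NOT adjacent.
Total - adjacent = 8! - (8-1)!×2 = 40320 - 10080 = 30240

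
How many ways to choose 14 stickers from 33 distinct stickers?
C(33,14) = 33!/(14!×19!) = 818809200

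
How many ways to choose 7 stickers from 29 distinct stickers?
C(29,7) = 29!/(7!×22!) = 1560780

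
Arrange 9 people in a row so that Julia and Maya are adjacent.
Treat as block: (9-1)! × 2! = 40320 × 2 = 80640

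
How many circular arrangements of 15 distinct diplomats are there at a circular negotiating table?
Circular: fix one position, arrange the rest. (15-1)! = 87178291200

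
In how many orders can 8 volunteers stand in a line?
8! = 40320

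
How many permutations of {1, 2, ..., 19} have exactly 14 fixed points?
Choose the 14 fixed points C(19,14) = 11628, derange the rest: !5 = Σ_{j=0}^{5} (-1)^j·5!/j! = 120 - 120 + 60 - 20 + 5 - 1 = 44. Product = 11628 × 44 = 511632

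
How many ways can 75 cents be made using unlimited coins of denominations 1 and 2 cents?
Coefficient of x^75 in 1/(1-x^1) · 1/(1-x^2). Use j coins of 2 for j = 0..⌊75/2⌋ = 37, the rest in 1s: 37 + 1 = 38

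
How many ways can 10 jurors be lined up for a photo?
10! = 3628800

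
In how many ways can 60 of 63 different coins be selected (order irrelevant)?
C(63,60) = 63!/(60!×3!) = 39711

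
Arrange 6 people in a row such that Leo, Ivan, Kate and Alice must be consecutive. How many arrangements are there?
Treat the 4 as one block: (6-4+1)! × 4! = 6 × 24 = 144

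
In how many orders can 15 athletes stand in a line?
15! = 1307674368000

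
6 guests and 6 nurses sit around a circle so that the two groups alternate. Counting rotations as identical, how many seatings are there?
Fix one of the guests: (6-1)! ways for the remaining guests, × 6! ways for the nurses = 120 × 720 = 86400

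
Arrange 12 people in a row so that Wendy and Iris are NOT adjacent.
Total - adjacent = 12! - (12-1)!×2 = 479001600 - 79833600 = 399168000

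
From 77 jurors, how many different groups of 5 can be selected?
C(77,5) = 77!/(5!×72!) = 19757815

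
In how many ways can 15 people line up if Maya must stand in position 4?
Fix one position: (15-1)! = 87178291200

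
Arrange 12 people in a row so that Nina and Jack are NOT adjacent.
Total - adjacent = 12! - (12-1)!×2 = 479001600 - 79833600 = 399168000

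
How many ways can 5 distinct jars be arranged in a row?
5! = 120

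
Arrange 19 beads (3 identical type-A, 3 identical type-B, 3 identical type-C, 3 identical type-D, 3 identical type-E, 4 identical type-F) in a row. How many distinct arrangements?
19! / (3! × 3! × 3! × 3! × 3! × 4!) = 651819168000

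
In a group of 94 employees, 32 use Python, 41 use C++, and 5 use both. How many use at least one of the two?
|A∪B| = |A| + |B| - |A∩B| = 32 + 41 - 5 = 68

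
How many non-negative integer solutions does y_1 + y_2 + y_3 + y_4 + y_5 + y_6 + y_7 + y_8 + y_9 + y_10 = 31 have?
C(31+10-1, 10-1) = C(40, 9) = 273438880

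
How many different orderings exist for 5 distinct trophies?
5! = 120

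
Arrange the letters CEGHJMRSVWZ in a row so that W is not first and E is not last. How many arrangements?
By inclusion-exclusion: 11! - 2×(11-1)! + (11-2)! = 39916800 - 7257600 + 362880 = 33022080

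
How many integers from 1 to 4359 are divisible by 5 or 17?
⌊4359/5⌋ + ⌊4359/17⌋ - ⌊4359/85⌋ = 871 + 256 - 51 = 1076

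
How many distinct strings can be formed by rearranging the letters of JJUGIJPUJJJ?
11! / (2! × 1! × 6! × 1! × 1!) = 27720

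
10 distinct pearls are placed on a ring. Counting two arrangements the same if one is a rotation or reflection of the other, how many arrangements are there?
(10-1)!/2 = 362880/2 = 181440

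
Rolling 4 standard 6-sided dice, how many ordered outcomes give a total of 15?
Coefficient of x^15 in (x + x² + ... + x^6)^4. By inclusion-exclusion on dice exceeding 6: Σ_j (-1)^j C(4,j)·C(15-1-6j, 3) = C(4,0)·C(14,3) - C(4,1)·C(8,3) = 1·364 - 4·56 = 140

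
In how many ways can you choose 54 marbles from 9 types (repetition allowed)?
C(54+9-1, 9-1) = C(62, 8) = 3381098545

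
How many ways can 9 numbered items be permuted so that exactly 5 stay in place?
Choose the 5 fixed points C(9,5) = 126, derange the rest: !4 = Σ_{j=0}^{4} (-1)^j·4!/j! = 24 - 24 + 12 - 4 + 1 = 9. Product = 126 × 9 = 1134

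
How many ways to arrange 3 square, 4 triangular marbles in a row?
7! / (3! × 4!) = 35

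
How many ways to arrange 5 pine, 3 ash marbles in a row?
8! / (5! × 3!) = 56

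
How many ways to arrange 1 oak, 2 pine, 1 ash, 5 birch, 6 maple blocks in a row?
15! / (1! × 2! × 1! × 5! × 6!) = 7567560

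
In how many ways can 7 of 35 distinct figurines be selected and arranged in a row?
P(35,7) = 35!/(35-7)! = 33891580800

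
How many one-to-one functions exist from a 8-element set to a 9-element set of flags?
P(9,8) = 9!/(9-8)! = 362880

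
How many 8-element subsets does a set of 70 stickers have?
C(70,8) = 70!/(8!×62!) = 9440350920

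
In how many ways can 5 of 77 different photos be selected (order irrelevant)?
C(77,5) = 77!/(5!×72!) = 19757815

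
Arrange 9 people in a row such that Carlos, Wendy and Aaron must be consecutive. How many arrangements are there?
Treat the 3 as one block: (9-3+1)! × 3! = 5040 × 6 = 30240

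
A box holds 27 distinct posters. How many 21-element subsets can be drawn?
C(27,21) = 27!/(21!×6!) = 296010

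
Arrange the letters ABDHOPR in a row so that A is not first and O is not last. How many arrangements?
By inclusion-exclusion: 7! - 2×(7-1)! + (7-2)! = 5040 - 1440 + 120 = 3720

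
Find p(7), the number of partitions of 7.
Pentagonal recurrence p(n) = p(n-1) + p(n-2) - p(n-5) - p(n-7) + p(n-12) + p(n-15) - ... gives p(0..6) = 1, 1, 2, 3, 5, 7, 11. p(7) = p(6) + p(5) - p(2) - p(0) = 11 + 7 - 2 - 1 = 15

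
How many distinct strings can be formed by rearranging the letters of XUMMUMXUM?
9! / (3! × 4! × 2!) = 1260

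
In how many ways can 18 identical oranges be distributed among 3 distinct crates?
C(18+3-1, 3-1) = C(20, 2) = 190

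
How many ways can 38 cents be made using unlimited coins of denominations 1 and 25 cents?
Coefficient of x^38 in 1/(1-x^1) · 1/(1-x^25). Use j coins of 25 for j = 0..⌊38/25⌋ = 1, the rest in 1s: 1 + 1 = 2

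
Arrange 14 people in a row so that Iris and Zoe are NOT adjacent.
Total - adjacent = 14! - (14-1)!×2 = 87178291200 - 12454041600 = 74724249600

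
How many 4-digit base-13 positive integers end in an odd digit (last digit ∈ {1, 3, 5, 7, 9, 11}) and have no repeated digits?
Last∈{1,3,5,7,9,11}. Last=0: 0. Last nonzero: 6×11×P(11,2) = 7260. Total = 7260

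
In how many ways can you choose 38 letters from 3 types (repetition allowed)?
C(38+3-1, 3-1) = C(40, 2) = 780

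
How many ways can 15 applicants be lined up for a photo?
15! = 1307674368000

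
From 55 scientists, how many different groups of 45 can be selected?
C(55,45) = 55!/(45!×10!) = 29248649430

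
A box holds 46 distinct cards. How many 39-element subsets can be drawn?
C(46,39) = 46!/(39!×7!) = 53524680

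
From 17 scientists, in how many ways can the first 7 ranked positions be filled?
P(17,7) = 17!/(17-7)! = 98017920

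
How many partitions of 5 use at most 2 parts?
By conjugation, equals partitions of 5 into parts ≤ 2. Let r_j(i) = number of partitions of i into parts ≤ j, for i = 0..5. r_1(i) = 1 for all i; r_j(i) = r_{j-1}(i) + r_j(i-j). Rows j = 2..2: ≤2: 1 1 2 2 3 3. r_2(5) = 3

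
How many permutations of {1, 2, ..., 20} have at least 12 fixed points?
Exactly j fixed points: C(20,j)·!(20-j); sum over j ≥ 12 (derangement numbers via !m = (m-1)·(!(m-1) + !(m-2)): !0..!8 = 1, 0, 1, 2, 9, 44, 265, 1854, 14833). Σ_{j=12}^{20} C(20,j)·!(20-j) = C(20,12)·!8 + C(20,13)·!7 + C(20,14)·!6 + C(20,15)·!5 + C(20,16)·!4 + C(20,17)·!3 + C(20,18)·!2 + C(20,19)·!1 + C(20,20)·!0 = 125970·14833 + 77520·1854 + 38760·265 + 15504·44 + 4845·9 + 1140·2 + 190·1 + 20·0 + 1·1 = 2023234742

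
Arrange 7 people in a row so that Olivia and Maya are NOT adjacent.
Total - adjacent = 7! - (7-1)!×2 = 5040 - 1440 = 3600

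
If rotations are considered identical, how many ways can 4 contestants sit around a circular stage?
Circular: fix one position, arrange the rest. (4-1)! = 6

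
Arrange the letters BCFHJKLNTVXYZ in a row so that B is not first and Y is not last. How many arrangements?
By inclusion-exclusion: 13! - 2×(13-1)! + (13-2)! = 6227020800 - 958003200 + 39916800 = 5308934400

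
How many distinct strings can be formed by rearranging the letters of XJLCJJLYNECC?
12! / (1! × 1! × 2! × 3! × 1! × 3! × 1!) = 6652800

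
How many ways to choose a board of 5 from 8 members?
C(8,5) = 8!/(5!×3!) = 56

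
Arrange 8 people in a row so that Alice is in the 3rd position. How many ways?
Fix one position: (8-1)! = 5040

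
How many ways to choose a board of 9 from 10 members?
C(10,9) = 10!/(9!×1!) = 10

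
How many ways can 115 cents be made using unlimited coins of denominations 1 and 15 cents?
Coefficient of x^115 in 1/(1-x^1) · 1/(1-x^15). Use j coins of 15 for j = 0..⌊115/15⌋ = 7, the rest in 1s: 7 + 1 = 8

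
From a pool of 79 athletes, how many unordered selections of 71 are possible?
C(79,71) = 79!/(71!×8!) = 26088783435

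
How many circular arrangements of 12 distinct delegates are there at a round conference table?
Circular: fix one position, arrange the rest. (12-1)! = 39916800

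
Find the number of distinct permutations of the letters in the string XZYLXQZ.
7! / (1! × 2! × 1! × 2! × 1!) = 1260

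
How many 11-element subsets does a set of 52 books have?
C(52,11) = 52!/(11!×41!) = 60403728840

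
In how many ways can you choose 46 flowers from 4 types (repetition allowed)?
C(46+4-1, 4-1) = C(49, 3) = 18424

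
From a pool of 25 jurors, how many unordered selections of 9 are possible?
C(25,9) = 25!/(9!×16!) = 2042975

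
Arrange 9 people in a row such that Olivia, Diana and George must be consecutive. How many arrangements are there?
Treat the 3 as one block: (9-3+1)! × 3! = 5040 × 6 = 30240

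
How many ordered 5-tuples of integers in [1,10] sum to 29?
Coefficient of x^29 in (x + x² + ... + x^10)^5. By inclusion-exclusion on dice exceeding 10: Σ_j (-1)^j C(5,j)·C(29-1-10j, 4) = C(5,0)·C(28,4) - C(5,1)·C(18,4) + C(5,2)·C(8,4) = 1·20475 - 5·3060 + 10·70 = 5875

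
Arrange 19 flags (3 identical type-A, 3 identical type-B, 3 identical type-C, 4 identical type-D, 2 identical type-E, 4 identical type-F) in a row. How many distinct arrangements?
19! / (3! × 3! × 3! × 4! × 2! × 4!) = 488864376000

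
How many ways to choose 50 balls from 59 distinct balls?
C(59,50) = 59!/(50!×9!) = 12565671261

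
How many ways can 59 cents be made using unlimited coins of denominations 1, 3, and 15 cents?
Coefficient of x^59 in 1/(1-x^1) · 1/(1-x^3) · 1/(1-x^15). Case on j = number of 15-cent coins (j = 0..3); remainder r = 59 - 15j is made from {1,3} in ⌊r/3⌋+1 ways. r = 59, 44, 29, 14 → 20 + 15 + 10 + 5 = 50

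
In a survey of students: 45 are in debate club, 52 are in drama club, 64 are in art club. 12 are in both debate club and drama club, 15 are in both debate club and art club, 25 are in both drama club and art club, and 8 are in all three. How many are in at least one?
|A∪B∪C| = 45+52+64-12-15-25+8 = 117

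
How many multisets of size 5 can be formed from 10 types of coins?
C(5+10-1, 10-1) = C(14, 9) = 2002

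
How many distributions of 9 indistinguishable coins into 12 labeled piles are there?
C(9+12-1, 12-1) = C(20, 11) = 167960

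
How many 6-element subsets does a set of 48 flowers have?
C(48,6) = 48!/(6!×42!) = 12271512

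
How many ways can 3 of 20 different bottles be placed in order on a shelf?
P(20,3) = 20!/(20-3)! = 6840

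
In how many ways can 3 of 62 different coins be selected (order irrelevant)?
C(62,3) = 62!/(3!×59!) = 37820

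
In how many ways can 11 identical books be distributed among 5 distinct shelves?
C(11+5-1, 5-1) = C(15, 4) = 1365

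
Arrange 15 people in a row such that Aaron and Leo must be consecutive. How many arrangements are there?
Treat the 2 as one block: (15-2+1)! × 2! = 87178291200 × 2 = 174356582400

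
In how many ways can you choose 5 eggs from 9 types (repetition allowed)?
C(5+9-1, 9-1) = C(13, 8) = 1287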